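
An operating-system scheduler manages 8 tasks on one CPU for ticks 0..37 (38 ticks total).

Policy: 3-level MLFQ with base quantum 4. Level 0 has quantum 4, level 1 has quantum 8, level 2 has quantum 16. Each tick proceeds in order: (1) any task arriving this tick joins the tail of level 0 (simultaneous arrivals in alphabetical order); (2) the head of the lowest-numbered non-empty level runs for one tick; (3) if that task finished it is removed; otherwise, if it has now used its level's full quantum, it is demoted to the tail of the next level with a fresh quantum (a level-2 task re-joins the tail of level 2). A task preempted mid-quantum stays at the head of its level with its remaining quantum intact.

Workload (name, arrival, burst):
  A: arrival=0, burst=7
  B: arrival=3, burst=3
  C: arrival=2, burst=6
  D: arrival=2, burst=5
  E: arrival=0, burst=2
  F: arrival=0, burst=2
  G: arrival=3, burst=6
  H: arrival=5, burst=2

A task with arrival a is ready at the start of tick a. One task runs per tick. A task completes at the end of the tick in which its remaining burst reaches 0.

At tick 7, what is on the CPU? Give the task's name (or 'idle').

t=0: L0/L1/L2 = AEF/-/- → run A
t=1: L0/L1/L2 = AEF/-/- → run A
t=2: L0/L1/L2 = AEFCD/-/- → run A
t=3: L0/L1/L2 = AEFCDBG/-/- → run A
t=4: L0/L1/L2 = EFCDBG/A/- → run E
t=5: L0/L1/L2 = EFCDBGH/A/- → run E
t=6: L0/L1/L2 = FCDBGH/A/- → run F
t=7: L0/L1/L2 = FCDBGH/A/- → run F
t=8: L0/L1/L2 = CDBGH/A/- → run C
t=9: L0/L1/L2 = CDBGH/A/- → run C
t=10: L0/L1/L2 = CDBGH/A/- → run C
t=11: L0/L1/L2 = CDBGH/A/- → run C
t=12: L0/L1/L2 = DBGH/AC/- → run D
t=13: L0/L1/L2 = DBGH/AC/- → run D
t=14: L0/L1/L2 = DBGH/AC/- → run D
t=15: L0/L1/L2 = DBGH/AC/- → run D
t=16: L0/L1/L2 = BGH/ACD/- → run B
t=17: L0/L1/L2 = BGH/ACD/- → run B
t=18: L0/L1/L2 = BGH/ACD/- → run B
t=19: L0/L1/L2 = GH/ACD/- → run G
t=20: L0/L1/L2 = GH/ACD/- → run G
t=21: L0/L1/L2 = GH/ACD/- → run G
t=22: L0/L1/L2 = GH/ACD/- → run G
t=23: L0/L1/L2 = H/ACDG/- → run H
t=24: L0/L1/L2 = H/ACDG/- → run H
t=25: L0/L1/L2 = -/ACDG/- → run A
t=26: L0/L1/L2 = -/ACDG/- → run A
t=27: L0/L1/L2 = -/ACDG/- → run A
t=28: L0/L1/L2 = -/CDG/- → run C
t=29: L0/L1/L2 = -/CDG/- → run C
t=30: L0/L1/L2 = -/DG/- → run D
t=31: L0/L1/L2 = -/G/- → run G
t=32: L0/L1/L2 = -/G/- → run G
t=33: (idle)
t=34: (idle)
t=35: (idle)
t=36: (idle)
t=37: (idle)

running at tick 7 = F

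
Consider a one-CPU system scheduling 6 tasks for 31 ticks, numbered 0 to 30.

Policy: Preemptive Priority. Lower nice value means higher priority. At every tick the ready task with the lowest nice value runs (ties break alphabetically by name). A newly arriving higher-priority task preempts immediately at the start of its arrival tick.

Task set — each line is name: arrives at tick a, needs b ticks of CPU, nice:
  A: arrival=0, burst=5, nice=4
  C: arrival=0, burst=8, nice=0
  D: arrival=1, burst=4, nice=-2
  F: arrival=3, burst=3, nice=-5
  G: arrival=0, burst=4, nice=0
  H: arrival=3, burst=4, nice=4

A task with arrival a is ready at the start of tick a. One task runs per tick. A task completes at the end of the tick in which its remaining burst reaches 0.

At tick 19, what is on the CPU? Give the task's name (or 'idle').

t=0: ready={A,C,G} → run C
t=1: ready={A,C,D,G} → run D
t=2: ready={A,C,D,G} → run D
t=3: ready={A,C,D,F,G,H} → run F
t=4: ready={A,C,D,F,G,H} → run F
t=5: ready={A,C,D,F,G,H} → run F
t=6: ready={A,C,D,G,H} → run D
t=7: ready={A,C,D,G,H} → run D
t=8: ready={A,C,G,H} → run C
t=9: ready={A,C,G,H} → run C
t=10: ready={A,C,G,H} → run C
t=11: ready={A,C,G,H} → run C
t=12: ready={A,C,G,H} → run C
t=13: ready={A,C,G,H} → run C
t=14: ready={A,C,G,H} → run C
t=15: ready={A,G,H} → run G
t=16: ready={A,G,H} → run G
t=17: ready={A,G,H} → run G
t=18: ready={A,G,H} → run G
t=19: ready={A,H} → run A
t=20: ready={A,H} → run A
t=21: ready={A,H} → run A
t=22: ready={A,H} → run A
t=23: ready={A,H} → run A
t=24: ready={H} → run H
t=25: ready={H} → run H
t=26: ready={H} → run H
t=27: ready={H} → run H
t=28: (idle)
t=29: (idle)
t=30: (idle)

running at tick 19 = A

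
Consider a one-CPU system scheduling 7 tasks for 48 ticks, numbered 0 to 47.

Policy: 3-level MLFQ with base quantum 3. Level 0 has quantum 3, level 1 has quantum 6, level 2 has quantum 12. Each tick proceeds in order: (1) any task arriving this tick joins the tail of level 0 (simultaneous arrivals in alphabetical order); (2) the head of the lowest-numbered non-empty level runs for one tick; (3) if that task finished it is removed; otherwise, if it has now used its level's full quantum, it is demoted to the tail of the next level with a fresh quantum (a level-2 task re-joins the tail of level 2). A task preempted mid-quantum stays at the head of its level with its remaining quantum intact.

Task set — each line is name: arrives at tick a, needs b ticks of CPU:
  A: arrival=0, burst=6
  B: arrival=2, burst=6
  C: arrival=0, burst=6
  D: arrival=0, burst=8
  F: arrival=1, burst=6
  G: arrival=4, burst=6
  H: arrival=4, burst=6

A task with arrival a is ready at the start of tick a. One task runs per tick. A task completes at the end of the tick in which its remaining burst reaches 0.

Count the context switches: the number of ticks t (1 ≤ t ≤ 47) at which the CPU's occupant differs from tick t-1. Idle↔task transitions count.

context switches = 14

t=0: L0/L1/L2 = ACD/-/- → run A
t=1: L0/L1/L2 = ACDF/-/- → run A
t=2: L0/L1/L2 = ACDFB/-/- → run A
t=3: L0/L1/L2 = CDFB/A/- → run C
t=4: L0/L1/L2 = CDFBGH/A/- → run C
t=5: L0/L1/L2 = CDFBGH/A/- → run C
t=6: L0/L1/L2 = DFBGH/AC/- → run D
t=7: L0/L1/L2 = DFBGH/AC/- → run D
t=8: L0/L1/L2 = DFBGH/AC/- → run D
t=9: L0/L1/L2 = FBGH/ACD/- → run F
t=10: L0/L1/L2 = FBGH/ACD/- → run F
t=11: L0/L1/L2 = FBGH/ACD/- → run F
t=12: L0/L1/L2 = BGH/ACDF/- → run B
t=13: L0/L1/L2 = BGH/ACDF/- → run B
t=14: L0/L1/L2 = BGH/ACDF/- → run B
t=15: L0/L1/L2 = GH/ACDFB/- → run G
t=16: L0/L1/L2 = GH/ACDFB/- → run G
t=17: L0/L1/L2 = GH/ACDFB/- → run G
t=18: L0/L1/L2 = H/ACDFBG/- → run H
t=19: L0/L1/L2 = H/ACDFBG/- → run H
t=20: L0/L1/L2 = H/ACDFBG/- → run H
t=21: L0/L1/L2 = -/ACDFBGH/- → run A
t=22: L0/L1/L2 = -/ACDFBGH/- → run A
t=23: L0/L1/L2 = -/ACDFBGH/- → run A
t=24: L0/L1/L2 = -/CDFBGH/- → run C
t=25: L0/L1/L2 = -/CDFBGH/- → run C
t=26: L0/L1/L2 = -/CDFBGH/- → run C
t=27: L0/L1/L2 = -/DFBGH/- → run D
t=28: L0/L1/L2 = -/DFBGH/- → run D
t=29: L0/L1/L2 = -/DFBGH/- → run D
t=30: L0/L1/L2 = -/DFBGH/- → run D
t=31: L0/L1/L2 = -/DFBGH/- → run D
t=32: L0/L1/L2 = -/FBGH/- → run F
t=33: L0/L1/L2 = -/FBGH/- → run F
t=34: L0/L1/L2 = -/FBGH/- → run F
t=35: L0/L1/L2 = -/BGH/- → run B
t=36: L0/L1/L2 = -/BGH/- → run B
t=37: L0/L1/L2 = -/BGH/- → run B
t=38: L0/L1/L2 = -/GH/- → run G
t=39: L0/L1/L2 = -/GH/- → run G
t=40: L0/L1/L2 = -/GH/- → run G
t=41: L0/L1/L2 = -/H/- → run H
t=42: L0/L1/L2 = -/H/- → run H
t=43: L0/L1/L2 = -/H/- → run H
t=44: (idle)
t=45: (idle)
t=46: (idle)
t=47: (idle)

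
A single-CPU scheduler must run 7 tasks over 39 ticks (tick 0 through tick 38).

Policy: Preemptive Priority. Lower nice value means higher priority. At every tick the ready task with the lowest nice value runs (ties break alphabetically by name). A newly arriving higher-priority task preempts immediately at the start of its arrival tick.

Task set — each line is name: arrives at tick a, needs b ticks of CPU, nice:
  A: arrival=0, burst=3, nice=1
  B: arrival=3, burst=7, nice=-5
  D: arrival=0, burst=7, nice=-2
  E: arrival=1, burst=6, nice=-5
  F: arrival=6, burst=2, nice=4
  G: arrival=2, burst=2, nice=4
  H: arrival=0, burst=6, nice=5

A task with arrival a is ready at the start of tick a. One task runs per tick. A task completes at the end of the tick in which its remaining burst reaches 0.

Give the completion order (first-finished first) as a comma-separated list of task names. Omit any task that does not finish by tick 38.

completion order = B, E, D, A, F, G, H

t=0: ready={A,D,H} → run D
t=1: ready={A,D,E,H} → run E
t=2: ready={A,D,E,G,H} → run E
t=3: ready={A,B,D,E,G,H} → run B
t=4: ready={A,B,D,E,G,H} → run B
t=5: ready={A,B,D,E,G,H} → run B
t=6: ready={A,B,D,E,F,G,H} → run B
t=7: ready={A,B,D,E,F,G,H} → run B
t=8: ready={A,B,D,E,F,G,H} → run B
t=9: ready={A,B,D,E,F,G,H} → run B
t=10: ready={A,D,E,F,G,H} → run E
t=11: ready={A,D,E,F,G,H} → run E
t=12: ready={A,D,E,F,G,H} → run E
t=13: ready={A,D,E,F,G,H} → run E
t=14: ready={A,D,F,G,H} → run D
t=15: ready={A,D,F,G,H} → run D
t=16: ready={A,D,F,G,H} → run D
t=17: ready={A,D,F,G,H} → run D
t=18: ready={A,D,F,G,H} → run D
t=19: ready={A,D,F,G,H} → run D
t=20: ready={A,F,G,H} → run A
t=21: ready={A,F,G,H} → run A
t=22: ready={A,F,G,H} → run A
t=23: ready={F,G,H} → run F
t=24: ready={F,G,H} → run F
t=25: ready={G,H} → run G
t=26: ready={G,H} → run G
t=27: ready={H} → run H
t=28: ready={H} → run H
t=29: ready={H} → run H
t=30: ready={H} → run H
t=31: ready={H} → run H
t=32: ready={H} → run H
t=33: (idle)
t=34: (idle)
t=35: (idle)
t=36: (idle)
t=37: (idle)
t=38: (idle)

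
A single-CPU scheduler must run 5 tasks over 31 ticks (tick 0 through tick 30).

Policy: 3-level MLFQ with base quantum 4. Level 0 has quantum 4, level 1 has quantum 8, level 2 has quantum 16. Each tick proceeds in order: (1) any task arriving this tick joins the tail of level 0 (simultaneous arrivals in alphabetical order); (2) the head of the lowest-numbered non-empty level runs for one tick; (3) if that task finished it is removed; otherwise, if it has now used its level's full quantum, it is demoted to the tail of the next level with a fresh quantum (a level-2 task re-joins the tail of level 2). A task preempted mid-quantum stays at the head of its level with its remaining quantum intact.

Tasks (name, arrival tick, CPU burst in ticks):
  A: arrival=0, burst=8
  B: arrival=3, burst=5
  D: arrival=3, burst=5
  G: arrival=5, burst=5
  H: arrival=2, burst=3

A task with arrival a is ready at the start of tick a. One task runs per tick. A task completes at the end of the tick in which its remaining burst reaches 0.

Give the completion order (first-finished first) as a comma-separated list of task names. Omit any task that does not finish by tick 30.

completion order = H, A, B, D, G

t=0: L0/L1/L2 = A/-/- → run A
t=1: L0/L1/L2 = A/-/- → run A
t=2: L0/L1/L2 = AH/-/- → run A
t=3: L0/L1/L2 = AHBD/-/- → run A
t=4: L0/L1/L2 = HBD/A/- → run H
t=5: L0/L1/L2 = HBDG/A/- → run H
t=6: L0/L1/L2 = HBDG/A/- → run H
t=7: L0/L1/L2 = BDG/A/- → run B
t=8: L0/L1/L2 = BDG/A/- → run B
t=9: L0/L1/L2 = BDG/A/- → run B
t=10: L0/L1/L2 = BDG/A/- → run B
t=11: L0/L1/L2 = DG/AB/- → run D
t=12: L0/L1/L2 = DG/AB/- → run D
t=13: L0/L1/L2 = DG/AB/- → run D
t=14: L0/L1/L2 = DG/AB/- → run D
t=15: L0/L1/L2 = G/ABD/- → run G
t=16: L0/L1/L2 = G/ABD/- → run G
t=17: L0/L1/L2 = G/ABD/- → run G
t=18: L0/L1/L2 = G/ABD/- → run G
t=19: L0/L1/L2 = -/ABDG/- → run A
t=20: L0/L1/L2 = -/ABDG/- → run A
t=21: L0/L1/L2 = -/ABDG/- → run A
t=22: L0/L1/L2 = -/ABDG/- → run A
t=23: L0/L1/L2 = -/BDG/- → run B
t=24: L0/L1/L2 = -/DG/- → run D
t=25: L0/L1/L2 = -/G/- → run G
t=26: (idle)
t=27: (idle)
t=28: (idle)
t=29: (idle)
t=30: (idle)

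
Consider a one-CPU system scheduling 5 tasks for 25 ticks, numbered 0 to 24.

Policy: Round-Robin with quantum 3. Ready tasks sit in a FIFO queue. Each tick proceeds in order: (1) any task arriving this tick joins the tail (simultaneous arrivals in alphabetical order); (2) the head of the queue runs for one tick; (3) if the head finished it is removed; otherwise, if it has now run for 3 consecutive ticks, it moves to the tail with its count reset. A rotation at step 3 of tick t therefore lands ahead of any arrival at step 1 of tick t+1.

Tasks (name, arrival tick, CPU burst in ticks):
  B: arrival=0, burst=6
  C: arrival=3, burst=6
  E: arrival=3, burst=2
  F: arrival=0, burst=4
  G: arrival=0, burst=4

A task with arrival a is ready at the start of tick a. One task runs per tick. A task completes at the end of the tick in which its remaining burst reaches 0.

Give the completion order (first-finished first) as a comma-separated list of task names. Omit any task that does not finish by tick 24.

t=0: queue=[B,F,G] q_used=0 → run B
t=1: queue=[B,F,G] q_used=1 → run B
t=2: queue=[B,F,G] q_used=2 → run B
t=3: queue=[F,G,B,C,E] q_used=0 → run F
t=4: queue=[F,G,B,C,E] q_used=1 → run F
t=5: queue=[F,G,B,C,E] q_used=2 → run F
t=6: queue=[G,B,C,E,F] q_used=0 → run G
t=7: queue=[G,B,C,E,F] q_used=1 → run G
t=8: queue=[G,B,C,E,F] q_used=2 → run G
t=9: queue=[B,C,E,F,G] q_used=0 → run B
t=10: queue=[B,C,E,F,G] q_used=1 → run B
t=11: queue=[B,C,E,F,G] q_used=2 → run B
t=12: queue=[C,E,F,G] q_used=0 → run C
t=13: queue=[C,E,F,G] q_used=1 → run C
t=14: queue=[C,E,F,G] q_used=2 → run C
t=15: queue=[E,F,G,C] q_used=0 → run E
t=16: queue=[E,F,G,C] q_used=1 → run E
t=17: queue=[F,G,C] q_used=0 → run F
t=18: queue=[G,C] q_used=0 → run G
t=19: queue=[C] q_used=0 → run C
t=20: queue=[C] q_used=1 → run C
t=21: queue=[C] q_used=2 → run C
t=22: (idle)
t=23: (idle)
t=24: (idle)

completion order = B, E, F, G, C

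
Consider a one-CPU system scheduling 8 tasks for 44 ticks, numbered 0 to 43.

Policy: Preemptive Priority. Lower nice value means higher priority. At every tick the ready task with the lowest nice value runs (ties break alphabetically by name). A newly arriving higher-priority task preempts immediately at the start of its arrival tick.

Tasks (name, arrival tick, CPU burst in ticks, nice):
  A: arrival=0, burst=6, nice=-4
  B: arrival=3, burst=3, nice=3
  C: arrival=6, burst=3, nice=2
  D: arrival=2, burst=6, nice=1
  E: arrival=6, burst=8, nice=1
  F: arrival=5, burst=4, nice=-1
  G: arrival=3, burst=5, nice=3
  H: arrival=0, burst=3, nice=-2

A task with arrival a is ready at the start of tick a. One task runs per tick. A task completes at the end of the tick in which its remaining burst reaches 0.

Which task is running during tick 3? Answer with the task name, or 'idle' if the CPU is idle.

t=0: ready={A,H} → run A
t=1: ready={A,H} → run A
t=2: ready={A,D,H} → run A
t=3: ready={A,B,D,G,H} → run A
t=4: ready={A,B,D,G,H} → run A
t=5: ready={A,B,D,F,G,H} → run A
t=6: ready={B,C,D,E,F,G,H} → run H
t=7: ready={B,C,D,E,F,G,H} → run H
t=8: ready={B,C,D,E,F,G,H} → run H
t=9: ready={B,C,D,E,F,G} → run F
t=10: ready={B,C,D,E,F,G} → run F
t=11: ready={B,C,D,E,F,G} → run F
t=12: ready={B,C,D,E,F,G} → run F
t=13: ready={B,C,D,E,G} → run D
t=14: ready={B,C,D,E,G} → run D
t=15: ready={B,C,D,E,G} → run D
t=16: ready={B,C,D,E,G} → run D
t=17: ready={B,C,D,E,G} → run D
t=18: ready={B,C,D,E,G} → run D
t=19: ready={B,C,E,G} → run E
t=20: ready={B,C,E,G} → run E
t=21: ready={B,C,E,G} → run E
t=22: ready={B,C,E,G} → run E
t=23: ready={B,C,E,G} → run E
t=24: ready={B,C,E,G} → run E
t=25: ready={B,C,E,G} → run E
t=26: ready={B,C,E,G} → run E
t=27: ready={B,C,G} → run C
t=28: ready={B,C,G} → run C
t=29: ready={B,C,G} → run C
t=30: ready={B,G} → run B
t=31: ready={B,G} → run B
t=32: ready={B,G} → run B
t=33: ready={G} → run G
t=34: ready={G} → run G
t=35: ready={G} → run G
t=36: ready={G} → run G
t=37: ready={G} → run G
t=38: (idle)
t=39: (idle)
t=40: (idle)
t=41: (idle)
t=42: (idle)
t=43: (idle)

running at tick 3 = A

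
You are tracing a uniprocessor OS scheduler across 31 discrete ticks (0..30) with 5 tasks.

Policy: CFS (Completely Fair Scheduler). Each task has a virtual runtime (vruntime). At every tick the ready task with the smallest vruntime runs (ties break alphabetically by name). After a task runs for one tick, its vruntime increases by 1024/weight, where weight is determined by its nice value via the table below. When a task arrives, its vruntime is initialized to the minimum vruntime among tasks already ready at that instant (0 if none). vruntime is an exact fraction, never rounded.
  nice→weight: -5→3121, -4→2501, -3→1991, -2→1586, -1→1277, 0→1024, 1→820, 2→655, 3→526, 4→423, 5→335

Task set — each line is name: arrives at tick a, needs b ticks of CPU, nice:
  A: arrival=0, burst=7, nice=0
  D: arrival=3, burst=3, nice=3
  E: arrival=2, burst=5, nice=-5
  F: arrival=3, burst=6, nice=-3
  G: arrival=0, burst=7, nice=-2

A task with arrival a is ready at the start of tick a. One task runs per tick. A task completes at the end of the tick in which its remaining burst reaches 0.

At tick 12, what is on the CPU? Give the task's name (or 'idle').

running at tick 12 = F

t=0: vr[A=0 G=0] → run A
t=1: vr[A=1 G=0] → run G
t=2: vr[A=1 E=512/793 G=512/793] → run E
t=3: vr[A=1 D=512/793 E=2409984/2474953 F=512/793 G=512/793] → run D
t=4: vr[A=1 D=540672/208559 E=2409984/2474953 F=512/793 G=512/793] → run F
t=5: vr[A=1 D=540672/208559 E=2409984/2474953 F=1831424/1578863 G=512/793] → run G
t=6: vr[A=1 D=540672/208559 E=2409984/2474953 F=1831424/1578863 G=1024/793] → run E
t=7: vr[A=1 D=540672/208559 E=3222016/2474953 F=1831424/1578863 G=1024/793] → run A
t=8: vr[A=2 D=540672/208559 E=3222016/2474953 F=1831424/1578863 G=1024/793] → run F
t=9: vr[A=2 D=540672/208559 E=3222016/2474953 F=2643456/1578863 G=1024/793] → run G
t=10: vr[A=2 D=540672/208559 E=3222016/2474953 F=2643456/1578863 G=1536/793] → run E
t=11: vr[A=2 D=540672/208559 E=4034048/2474953 F=2643456/1578863 G=1536/793] → run E
t=12: vr[A=2 D=540672/208559 E=4846080/2474953 F=2643456/1578863 G=1536/793] → run F
t=13: vr[A=2 D=540672/208559 E=4846080/2474953 F=3455488/1578863 G=1536/793] → run G
t=14: vr[A=2 D=540672/208559 E=4846080/2474953 F=3455488/1578863 G=2048/793] → run E
t=15: vr[A=2 D=540672/208559 F=3455488/1578863 G=2048/793] → run A
t=16: vr[A=3 D=540672/208559 F=3455488/1578863 G=2048/793] → run F
t=17: vr[A=3 D=540672/208559 F=4267520/1578863 G=2048/793] → run G
t=18: vr[A=3 D=540672/208559 F=4267520/1578863 G=2560/793] → run D
t=19: vr[A=3 D=946688/208559 F=4267520/1578863 G=2560/793] → run F
t=20: vr[A=3 D=946688/208559 F=5079552/1578863 G=2560/793] → run A
t=21: vr[A=4 D=946688/208559 F=5079552/1578863 G=2560/793] → run F
t=22: vr[A=4 D=946688/208559 G=2560/793] → run G
t=23: vr[A=4 D=946688/208559 G=3072/793] → run G
t=24: vr[A=4 D=946688/208559] → run A
t=25: vr[A=5 D=946688/208559] → run D
t=26: vr[A=5] → run A
t=27: vr[A=6] → run A
t=28: (idle)
t=29: (idle)
t=30: (idle)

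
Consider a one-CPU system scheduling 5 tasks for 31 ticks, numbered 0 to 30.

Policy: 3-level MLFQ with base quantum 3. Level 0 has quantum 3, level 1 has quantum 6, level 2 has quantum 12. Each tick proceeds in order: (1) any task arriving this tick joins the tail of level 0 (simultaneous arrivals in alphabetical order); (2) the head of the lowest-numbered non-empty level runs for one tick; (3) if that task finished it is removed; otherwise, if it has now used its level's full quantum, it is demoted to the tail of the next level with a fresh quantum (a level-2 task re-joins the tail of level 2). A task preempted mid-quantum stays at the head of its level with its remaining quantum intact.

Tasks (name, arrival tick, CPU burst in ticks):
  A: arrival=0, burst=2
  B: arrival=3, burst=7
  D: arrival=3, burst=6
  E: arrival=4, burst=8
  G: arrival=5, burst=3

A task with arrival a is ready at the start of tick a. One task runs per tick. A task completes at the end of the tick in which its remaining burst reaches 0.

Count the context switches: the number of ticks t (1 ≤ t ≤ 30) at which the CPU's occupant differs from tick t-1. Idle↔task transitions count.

t=0: L0/L1/L2 = A/-/- → run A
t=1: L0/L1/L2 = A/-/- → run A
t=2: (idle)
t=3: L0/L1/L2 = BD/-/- → run B
t=4: L0/L1/L2 = BDE/-/- → run B
t=5: L0/L1/L2 = BDEG/-/- → run B
t=6: L0/L1/L2 = DEG/B/- → run D
t=7: L0/L1/L2 = DEG/B/- → run D
t=8: L0/L1/L2 = DEG/B/- → run D
t=9: L0/L1/L2 = EG/BD/- → run E
t=10: L0/L1/L2 = EG/BD/- → run E
t=11: L0/L1/L2 = EG/BD/- → run E
t=12: L0/L1/L2 = G/BDE/- → run G
t=13: L0/L1/L2 = G/BDE/- → run G
t=14: L0/L1/L2 = G/BDE/- → run G
t=15: L0/L1/L2 = -/BDE/- → run B
t=16: L0/L1/L2 = -/BDE/- → run B
t=17: L0/L1/L2 = -/BDE/- → run B
t=18: L0/L1/L2 = -/BDE/- → run B
t=19: L0/L1/L2 = -/DE/- → run D
t=20: L0/L1/L2 = -/DE/- → run D
t=21: L0/L1/L2 = -/DE/- → run D
t=22: L0/L1/L2 = -/E/- → run E
t=23: L0/L1/L2 = -/E/- → run E
t=24: L0/L1/L2 = -/E/- → run E
t=25: L0/L1/L2 = -/E/- → run E
t=26: L0/L1/L2 = -/E/- → run E
t=27: (idle)
t=28: (idle)
t=29: (idle)
t=30: (idle)

context switches = 9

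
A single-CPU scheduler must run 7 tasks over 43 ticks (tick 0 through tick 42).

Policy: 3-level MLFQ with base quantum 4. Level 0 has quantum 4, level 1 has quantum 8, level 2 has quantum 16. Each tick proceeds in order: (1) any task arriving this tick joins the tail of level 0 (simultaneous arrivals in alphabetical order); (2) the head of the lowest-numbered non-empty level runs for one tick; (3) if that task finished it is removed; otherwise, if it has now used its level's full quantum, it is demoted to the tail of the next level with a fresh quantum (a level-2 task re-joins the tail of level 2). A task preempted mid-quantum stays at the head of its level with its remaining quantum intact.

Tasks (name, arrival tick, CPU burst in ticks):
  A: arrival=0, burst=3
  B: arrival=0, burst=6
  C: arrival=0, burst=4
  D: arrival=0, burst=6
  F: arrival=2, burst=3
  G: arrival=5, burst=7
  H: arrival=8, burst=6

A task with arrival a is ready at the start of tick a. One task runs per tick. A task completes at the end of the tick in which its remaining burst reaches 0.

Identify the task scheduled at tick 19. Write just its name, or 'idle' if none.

t=0: L0/L1/L2 = ABCD/-/- → run A
t=1: L0/L1/L2 = ABCD/-/- → run A
t=2: L0/L1/L2 = ABCDF/-/- → run A
t=3: L0/L1/L2 = BCDF/-/- → run B
t=4: L0/L1/L2 = BCDF/-/- → run B
t=5: L0/L1/L2 = BCDFG/-/- → run B
t=6: L0/L1/L2 = BCDFG/-/- → run B
t=7: L0/L1/L2 = CDFG/B/- → run C
t=8: L0/L1/L2 = CDFGH/B/- → run C
t=9: L0/L1/L2 = CDFGH/B/- → run C
t=10: L0/L1/L2 = CDFGH/B/- → run C
t=11: L0/L1/L2 = DFGH/B/- → run D
t=12: L0/L1/L2 = DFGH/B/- → run D
t=13: L0/L1/L2 = DFGH/B/- → run D
t=14: L0/L1/L2 = DFGH/B/- → run D
t=15: L0/L1/L2 = FGH/BD/- → run F
t=16: L0/L1/L2 = FGH/BD/- → run F
t=17: L0/L1/L2 = FGH/BD/- → run F
t=18: L0/L1/L2 = GH/BD/- → run G
t=19: L0/L1/L2 = GH/BD/- → run G
t=20: L0/L1/L2 = GH/BD/- → run G
t=21: L0/L1/L2 = GH/BD/- → run G
t=22: L0/L1/L2 = H/BDG/- → run H
t=23: L0/L1/L2 = H/BDG/- → run H
t=24: L0/L1/L2 = H/BDG/- → run H
t=25: L0/L1/L2 = H/BDG/- → run H
t=26: L0/L1/L2 = -/BDGH/- → run B
t=27: L0/L1/L2 = -/BDGH/- → run B
t=28: L0/L1/L2 = -/DGH/- → run D
t=29: L0/L1/L2 = -/DGH/- → run D
t=30: L0/L1/L2 = -/GH/- → run G
t=31: L0/L1/L2 = -/GH/- → run G
t=32: L0/L1/L2 = -/GH/- → run G
t=33: L0/L1/L2 = -/H/- → run H
t=34: L0/L1/L2 = -/H/- → run H
t=35: (idle)
t=36: (idle)
t=37: (idle)
t=38: (idle)
t=39: (idle)
t=40: (idle)
t=41: (idle)
t=42: (idle)

running at tick 19 = G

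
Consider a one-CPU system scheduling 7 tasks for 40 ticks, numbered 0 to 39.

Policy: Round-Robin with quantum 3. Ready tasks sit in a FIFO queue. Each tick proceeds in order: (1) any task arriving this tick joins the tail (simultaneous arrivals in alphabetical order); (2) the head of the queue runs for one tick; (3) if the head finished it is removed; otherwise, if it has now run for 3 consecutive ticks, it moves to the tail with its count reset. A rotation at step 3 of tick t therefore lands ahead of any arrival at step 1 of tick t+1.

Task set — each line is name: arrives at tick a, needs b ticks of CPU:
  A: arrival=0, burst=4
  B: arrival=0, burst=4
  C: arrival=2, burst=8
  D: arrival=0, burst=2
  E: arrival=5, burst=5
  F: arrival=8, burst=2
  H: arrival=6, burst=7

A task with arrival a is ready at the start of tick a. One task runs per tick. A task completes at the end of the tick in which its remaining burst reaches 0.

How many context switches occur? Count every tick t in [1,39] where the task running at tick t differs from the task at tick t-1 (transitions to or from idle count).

context switches = 14

t=0: queue=[A,B,D] q_used=0 → run A
t=1: queue=[A,B,D] q_used=1 → run A
t=2: queue=[A,B,D,C] q_used=2 → run A
t=3: queue=[B,D,C,A] q_used=0 → run B
t=4: queue=[B,D,C,A] q_used=1 → run B
t=5: queue=[B,D,C,A,E] q_used=2 → run B
t=6: queue=[D,C,A,E,B,H] q_used=0 → run D
t=7: queue=[D,C,A,E,B,H] q_used=1 → run D
t=8: queue=[C,A,E,B,H,F] q_used=0 → run C
t=9: queue=[C,A,E,B,H,F] q_used=1 → run C
t=10: queue=[C,A,E,B,H,F] q_used=2 → run C
t=11: queue=[A,E,B,H,F,C] q_used=0 → run A
t=12: queue=[E,B,H,F,C] q_used=0 → run E
t=13: queue=[E,B,H,F,C] q_used=1 → run E
t=14: queue=[E,B,H,F,C] q_used=2 → run E
t=15: queue=[B,H,F,C,E] q_used=0 → run B
t=16: queue=[H,F,C,E] q_used=0 → run H
t=17: queue=[H,F,C,E] q_used=1 → run H
t=18: queue=[H,F,C,E] q_used=2 → run H
t=19: queue=[F,C,E,H] q_used=0 → run F
t=20: queue=[F,C,E,H] q_used=1 → run F
t=21: queue=[C,E,H] q_used=0 → run C
t=22: queue=[C,E,H] q_used=1 → run C
t=23: queue=[C,E,H] q_used=2 → run C
t=24: queue=[E,H,C] q_used=0 → run E
t=25: queue=[E,H,C] q_used=1 → run E
t=26: queue=[H,C] q_used=0 → run H
t=27: queue=[H,C] q_used=1 → run H
t=28: queue=[H,C] q_used=2 → run H
t=29: queue=[C,H] q_used=0 → run C
t=30: queue=[C,H] q_used=1 → run C
t=31: queue=[H] q_used=0 → run H
t=32: (idle)
t=33: (idle)
t=34: (idle)
t=35: (idle)
t=36: (idle)
t=37: (idle)
t=38: (idle)
t=39: (idle)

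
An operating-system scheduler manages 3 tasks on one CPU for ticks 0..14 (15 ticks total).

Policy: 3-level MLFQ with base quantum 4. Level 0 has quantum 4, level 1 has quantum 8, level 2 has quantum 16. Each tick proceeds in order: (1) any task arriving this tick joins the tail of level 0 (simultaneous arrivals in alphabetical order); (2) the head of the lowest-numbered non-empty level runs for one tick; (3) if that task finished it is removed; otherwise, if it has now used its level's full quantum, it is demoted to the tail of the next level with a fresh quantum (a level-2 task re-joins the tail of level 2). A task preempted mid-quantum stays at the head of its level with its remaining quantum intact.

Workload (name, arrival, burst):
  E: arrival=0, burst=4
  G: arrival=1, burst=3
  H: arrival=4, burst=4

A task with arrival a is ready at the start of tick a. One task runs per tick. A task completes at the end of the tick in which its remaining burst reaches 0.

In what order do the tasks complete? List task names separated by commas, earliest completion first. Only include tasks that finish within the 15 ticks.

completion order = E, G, H

t=0: L0/L1/L2 = E/-/- → run E
t=1: L0/L1/L2 = EG/-/- → run E
t=2: L0/L1/L2 = EG/-/- → run E
t=3: L0/L1/L2 = EG/-/- → run E
t=4: L0/L1/L2 = GH/-/- → run G
t=5: L0/L1/L2 = GH/-/- → run G
t=6: L0/L1/L2 = GH/-/- → run G
t=7: L0/L1/L2 = H/-/- → run H
t=8: L0/L1/L2 = H/-/- → run H
t=9: L0/L1/L2 = H/-/- → run H
t=10: L0/L1/L2 = H/-/- → run H
t=11: (idle)
t=12: (idle)
t=13: (idle)
t=14: (idle)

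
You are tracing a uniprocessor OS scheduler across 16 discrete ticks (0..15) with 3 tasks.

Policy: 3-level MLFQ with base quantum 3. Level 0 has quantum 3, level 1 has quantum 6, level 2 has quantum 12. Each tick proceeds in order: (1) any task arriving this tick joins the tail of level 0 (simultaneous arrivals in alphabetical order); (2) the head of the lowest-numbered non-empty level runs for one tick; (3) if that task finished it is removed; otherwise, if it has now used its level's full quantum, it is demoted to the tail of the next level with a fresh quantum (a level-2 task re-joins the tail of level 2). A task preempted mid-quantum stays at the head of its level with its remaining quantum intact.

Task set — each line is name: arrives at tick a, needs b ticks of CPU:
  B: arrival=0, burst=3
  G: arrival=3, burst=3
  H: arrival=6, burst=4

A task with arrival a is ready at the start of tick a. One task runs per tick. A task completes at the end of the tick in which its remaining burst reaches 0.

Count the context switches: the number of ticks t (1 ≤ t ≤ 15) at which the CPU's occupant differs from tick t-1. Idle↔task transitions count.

context switches = 3

t=0: L0/L1/L2 = B/-/- → run B
t=1: L0/L1/L2 = B/-/- → run B
t=2: L0/L1/L2 = B/-/- → run B
t=3: L0/L1/L2 = G/-/- → run G
t=4: L0/L1/L2 = G/-/- → run G
t=5: L0/L1/L2 = G/-/- → run G
t=6: L0/L1/L2 = H/-/- → run H
t=7: L0/L1/L2 = H/-/- → run H
t=8: L0/L1/L2 = H/-/- → run H
t=9: L0/L1/L2 = -/H/- → run H
t=10: (idle)
t=11: (idle)
t=12: (idle)
t=13: (idle)
t=14: (idle)
t=15: (idle)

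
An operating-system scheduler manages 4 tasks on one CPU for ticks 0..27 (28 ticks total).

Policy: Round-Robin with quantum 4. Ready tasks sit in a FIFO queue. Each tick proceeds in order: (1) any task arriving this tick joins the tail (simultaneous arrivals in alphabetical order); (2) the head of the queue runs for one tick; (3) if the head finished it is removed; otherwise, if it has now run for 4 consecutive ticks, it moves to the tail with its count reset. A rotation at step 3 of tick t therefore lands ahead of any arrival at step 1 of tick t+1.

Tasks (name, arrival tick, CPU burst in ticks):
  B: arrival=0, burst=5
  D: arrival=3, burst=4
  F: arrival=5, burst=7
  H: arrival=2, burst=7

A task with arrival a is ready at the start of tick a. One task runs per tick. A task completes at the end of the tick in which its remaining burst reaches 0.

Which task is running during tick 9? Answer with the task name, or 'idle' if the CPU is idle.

running at tick 9 = D

t=0: queue=[B] q_used=0 → run B
t=1: queue=[B] q_used=1 → run B
t=2: queue=[B,H] q_used=2 → run B
t=3: queue=[B,H,D] q_used=3 → run B
t=4: queue=[H,D,B] q_used=0 → run H
t=5: queue=[H,D,B,F] q_used=1 → run H
t=6: queue=[H,D,B,F] q_used=2 → run H
t=7: queue=[H,D,B,F] q_used=3 → run H
t=8: queue=[D,B,F,H] q_used=0 → run D
t=9: queue=[D,B,F,H] q_used=1 → run D
t=10: queue=[D,B,F,H] q_used=2 → run D
t=11: queue=[D,B,F,H] q_used=3 → run D
t=12: queue=[B,F,H] q_used=0 → run B
t=13: queue=[F,H] q_used=0 → run F
t=14: queue=[F,H] q_used=1 → run F
t=15: queue=[F,H] q_used=2 → run F
t=16: queue=[F,H] q_used=3 → run F
t=17: queue=[H,F] q_used=0 → run H
t=18: queue=[H,F] q_used=1 → run H
t=19: queue=[H,F] q_used=2 → run H
t=20: queue=[F] q_used=0 → run F
t=21: queue=[F] q_used=1 → run F
t=22: queue=[F] q_used=2 → run F
t=23: (idle)
t=24: (idle)
t=25: (idle)
t=26: (idle)
t=27: (idle)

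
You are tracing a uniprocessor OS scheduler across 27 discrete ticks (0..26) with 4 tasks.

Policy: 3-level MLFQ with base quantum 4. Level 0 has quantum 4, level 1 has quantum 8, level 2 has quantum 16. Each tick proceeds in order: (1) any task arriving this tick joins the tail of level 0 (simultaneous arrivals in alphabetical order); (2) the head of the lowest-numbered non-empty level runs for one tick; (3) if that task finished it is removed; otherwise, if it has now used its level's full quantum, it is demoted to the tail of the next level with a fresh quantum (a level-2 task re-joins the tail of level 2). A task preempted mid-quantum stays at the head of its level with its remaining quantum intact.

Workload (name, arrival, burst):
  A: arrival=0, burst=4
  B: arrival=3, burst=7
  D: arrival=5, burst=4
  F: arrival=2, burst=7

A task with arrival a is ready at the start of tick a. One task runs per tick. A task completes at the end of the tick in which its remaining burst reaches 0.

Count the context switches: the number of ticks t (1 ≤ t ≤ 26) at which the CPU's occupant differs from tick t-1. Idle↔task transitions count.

t=0: L0/L1/L2 = A/-/- → run A
t=1: L0/L1/L2 = A/-/- → run A
t=2: L0/L1/L2 = AF/-/- → run A
t=3: L0/L1/L2 = AFB/-/- → run A
t=4: L0/L1/L2 = FB/-/- → run F
t=5: L0/L1/L2 = FBD/-/- → run F
t=6: L0/L1/L2 = FBD/-/- → run F
t=7: L0/L1/L2 = FBD/-/- → run F
t=8: L0/L1/L2 = BD/F/- → run B
t=9: L0/L1/L2 = BD/F/- → run B
t=10: L0/L1/L2 = BD/F/- → run B
t=11: L0/L1/L2 = BD/F/- → run B
t=12: L0/L1/L2 = D/FB/- → run D
t=13: L0/L1/L2 = D/FB/- → run D
t=14: L0/L1/L2 = D/FB/- → run D
t=15: L0/L1/L2 = D/FB/- → run D
t=16: L0/L1/L2 = -/FB/- → run F
t=17: L0/L1/L2 = -/FB/- → run F
t=18: L0/L1/L2 = -/FB/- → run F
t=19: L0/L1/L2 = -/B/- → run B
t=20: L0/L1/L2 = -/B/- → run B
t=21: L0/L1/L2 = -/B/- → run B
t=22: (idle)
t=23: (idle)
t=24: (idle)
t=25: (idle)
t=26: (idle)

context switches = 6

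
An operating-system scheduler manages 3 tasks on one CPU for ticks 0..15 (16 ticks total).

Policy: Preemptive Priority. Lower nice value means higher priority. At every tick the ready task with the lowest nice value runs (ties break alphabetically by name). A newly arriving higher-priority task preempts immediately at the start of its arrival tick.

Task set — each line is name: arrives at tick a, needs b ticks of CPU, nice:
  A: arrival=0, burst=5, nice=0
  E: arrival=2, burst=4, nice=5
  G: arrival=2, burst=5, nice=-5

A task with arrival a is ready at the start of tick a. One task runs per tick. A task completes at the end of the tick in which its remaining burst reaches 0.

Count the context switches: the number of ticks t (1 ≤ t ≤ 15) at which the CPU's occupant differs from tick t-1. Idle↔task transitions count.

t=0: ready={A} → run A
t=1: ready={A} → run A
t=2: ready={A,E,G} → run G
t=3: ready={A,E,G} → run G
t=4: ready={A,E,G} → run G
t=5: ready={A,E,G} → run G
t=6: ready={A,E,G} → run G
t=7: ready={A,E} → run A
t=8: ready={A,E} → run A
t=9: ready={A,E} → run A
t=10: ready={E} → run E
t=11: ready={E} → run E
t=12: ready={E} → run E
t=13: ready={E} → run E
t=14: (idle)
t=15: (idle)

context switches = 4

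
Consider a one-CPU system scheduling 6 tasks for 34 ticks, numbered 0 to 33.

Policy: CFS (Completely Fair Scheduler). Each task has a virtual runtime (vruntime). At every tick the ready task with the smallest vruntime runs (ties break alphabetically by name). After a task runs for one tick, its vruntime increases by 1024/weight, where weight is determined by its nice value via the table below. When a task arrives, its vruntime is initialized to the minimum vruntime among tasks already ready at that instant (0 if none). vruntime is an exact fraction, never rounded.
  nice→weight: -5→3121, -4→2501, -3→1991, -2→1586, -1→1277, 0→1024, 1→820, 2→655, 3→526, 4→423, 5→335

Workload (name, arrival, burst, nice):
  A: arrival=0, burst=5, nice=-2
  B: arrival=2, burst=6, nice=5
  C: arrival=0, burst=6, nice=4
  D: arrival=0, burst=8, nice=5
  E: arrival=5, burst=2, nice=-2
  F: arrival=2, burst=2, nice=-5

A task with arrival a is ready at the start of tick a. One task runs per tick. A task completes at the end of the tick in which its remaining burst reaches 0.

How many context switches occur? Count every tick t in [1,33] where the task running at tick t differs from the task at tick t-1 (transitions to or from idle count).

t=0: vr[A=0 C=0 D=0] → run A
t=1: vr[A=512/793 C=0 D=0] → run C
t=2: vr[A=512/793 B=0 C=1024/423 D=0 F=0] → run B
t=3: vr[A=512/793 B=1024/335 C=1024/423 D=0 F=0] → run D
t=4: vr[A=512/793 B=1024/335 C=1024/423 D=1024/335 F=0] → run F
t=5: vr[A=512/793 B=1024/335 C=1024/423 D=1024/335 E=1024/3121 F=1024/3121] → run E
t=6: vr[A=512/793 B=1024/335 C=1024/423 D=1024/335 E=2409984/2474953 F=1024/3121] → run F
t=7: vr[A=512/793 B=1024/335 C=1024/423 D=1024/335 E=2409984/2474953] → run A
t=8: vr[A=1024/793 B=1024/335 C=1024/423 D=1024/335 E=2409984/2474953] → run E
t=9: vr[A=1024/793 B=1024/335 C=1024/423 D=1024/335] → run A
t=10: vr[A=1536/793 B=1024/335 C=1024/423 D=1024/335] → run A
t=11: vr[A=2048/793 B=1024/335 C=1024/423 D=1024/335] → run C
t=12: vr[A=2048/793 B=1024/335 C=2048/423 D=1024/335] → run A
t=13: vr[B=1024/335 C=2048/423 D=1024/335] → run B
t=14: vr[B=2048/335 C=2048/423 D=1024/335] → run D
t=15: vr[B=2048/335 C=2048/423 D=2048/335] → run C
t=16: vr[B=2048/335 C=1024/141 D=2048/335] → run B
t=17: vr[B=3072/335 C=1024/141 D=2048/335] → run D
t=18: vr[B=3072/335 C=1024/141 D=3072/335] → run C
t=19: vr[B=3072/335 C=4096/423 D=3072/335] → run B
t=20: vr[B=4096/335 C=4096/423 D=3072/335] → run D
t=21: vr[B=4096/335 C=4096/423 D=4096/335] → run C
t=22: vr[B=4096/335 C=5120/423 D=4096/335] → run C
t=23: vr[B=4096/335 D=4096/335] → run B
t=24: vr[B=1024/67 D=4096/335] → run D
t=25: vr[B=1024/67 D=1024/67] → run B
t=26: vr[D=1024/67] → run D
t=27: vr[D=6144/335] → run D
t=28: vr[D=7168/335] → run D
t=29: (idle)
t=30: (idle)
t=31: (idle)
t=32: (idle)
t=33: (idle)

context switches = 25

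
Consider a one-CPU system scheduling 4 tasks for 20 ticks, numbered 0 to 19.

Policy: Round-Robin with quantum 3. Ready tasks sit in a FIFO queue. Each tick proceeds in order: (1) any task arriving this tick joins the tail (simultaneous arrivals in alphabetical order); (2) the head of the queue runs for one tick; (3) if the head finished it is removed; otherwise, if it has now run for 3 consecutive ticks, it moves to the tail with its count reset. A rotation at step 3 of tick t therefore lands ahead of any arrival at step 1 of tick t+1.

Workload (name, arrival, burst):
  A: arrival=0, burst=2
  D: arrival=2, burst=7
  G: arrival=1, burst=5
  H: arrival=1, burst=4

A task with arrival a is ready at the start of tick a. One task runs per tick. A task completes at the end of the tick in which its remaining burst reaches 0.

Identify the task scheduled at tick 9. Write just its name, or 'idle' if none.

t=0: queue=[A] q_used=0 → run A
t=1: queue=[A,G,H] q_used=1 → run A
t=2: queue=[G,H,D] q_used=0 → run G
t=3: queue=[G,H,D] q_used=1 → run G
t=4: queue=[G,H,D] q_used=2 → run G
t=5: queue=[H,D,G] q_used=0 → run H
t=6: queue=[H,D,G] q_used=1 → run H
t=7: queue=[H,D,G] q_used=2 → run H
t=8: queue=[D,G,H] q_used=0 → run D
t=9: queue=[D,G,H] q_used=1 → run D
t=10: queue=[D,G,H] q_used=2 → run D
t=11: queue=[G,H,D] q_used=0 → run G
t=12: queue=[G,H,D] q_used=1 → run G
t=13: queue=[H,D] q_used=0 → run H
t=14: queue=[D] q_used=0 → run D
t=15: queue=[D] q_used=1 → run D
t=16: queue=[D] q_used=2 → run D
t=17: queue=[D] q_used=0 → run D
t=18: (idle)
t=19: (idle)

running at tick 9 = D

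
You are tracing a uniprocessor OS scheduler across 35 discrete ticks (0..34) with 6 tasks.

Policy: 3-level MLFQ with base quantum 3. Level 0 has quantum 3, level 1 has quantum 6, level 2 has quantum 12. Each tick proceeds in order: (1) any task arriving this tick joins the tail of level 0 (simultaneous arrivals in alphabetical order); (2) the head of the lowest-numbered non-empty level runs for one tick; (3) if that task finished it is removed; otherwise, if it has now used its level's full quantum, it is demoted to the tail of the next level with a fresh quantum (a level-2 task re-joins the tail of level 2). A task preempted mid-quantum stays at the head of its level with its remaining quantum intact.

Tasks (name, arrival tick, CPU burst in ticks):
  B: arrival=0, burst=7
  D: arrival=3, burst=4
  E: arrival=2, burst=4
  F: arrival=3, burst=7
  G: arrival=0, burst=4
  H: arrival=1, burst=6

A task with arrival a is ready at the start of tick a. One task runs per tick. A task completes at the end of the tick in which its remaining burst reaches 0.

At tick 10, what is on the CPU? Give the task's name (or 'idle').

running at tick 10 = E

t=0: L0/L1/L2 = BG/-/- → run B
t=1: L0/L1/L2 = BGH/-/- → run B
t=2: L0/L1/L2 = BGHE/-/- → run B
t=3: L0/L1/L2 = GHEDF/B/- → run G
t=4: L0/L1/L2 = GHEDF/B/- → run G
t=5: L0/L1/L2 = GHEDF/B/- → run G
t=6: L0/L1/L2 = HEDF/BG/- → run H
t=7: L0/L1/L2 = HEDF/BG/- → run H
t=8: L0/L1/L2 = HEDF/BG/- → run H
t=9: L0/L1/L2 = EDF/BGH/- → run E
t=10: L0/L1/L2 = EDF/BGH/- → run E
t=11: L0/L1/L2 = EDF/BGH/- → run E
t=12: L0/L1/L2 = DF/BGHE/- → run D
t=13: L0/L1/L2 = DF/BGHE/- → run D
t=14: L0/L1/L2 = DF/BGHE/- → run D
t=15: L0/L1/L2 = F/BGHED/- → run F
t=16: L0/L1/L2 = F/BGHED/- → run F
t=17: L0/L1/L2 = F/BGHED/- → run F
t=18: L0/L1/L2 = -/BGHEDF/- → run B
t=19: L0/L1/L2 = -/BGHEDF/- → run B
t=20: L0/L1/L2 = -/BGHEDF/- → run B
t=21: L0/L1/L2 = -/BGHEDF/- → run B
t=22: L0/L1/L2 = -/GHEDF/- → run G
t=23: L0/L1/L2 = -/HEDF/- → run H
t=24: L0/L1/L2 = -/HEDF/- → run H
t=25: L0/L1/L2 = -/HEDF/- → run H
t=26: L0/L1/L2 = -/EDF/- → run E
t=27: L0/L1/L2 = -/DF/- → run D
t=28: L0/L1/L2 = -/F/- → run F
t=29: L0/L1/L2 = -/F/- → run F
t=30: L0/L1/L2 = -/F/- → run F
t=31: L0/L1/L2 = -/F/- → run F
t=32: (idle)
t=33: (idle)
t=34: (idle)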